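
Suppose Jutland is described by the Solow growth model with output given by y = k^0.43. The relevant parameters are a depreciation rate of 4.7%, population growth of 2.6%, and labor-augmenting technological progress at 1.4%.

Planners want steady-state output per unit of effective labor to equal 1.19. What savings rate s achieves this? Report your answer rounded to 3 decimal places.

s ≈ 0.110

In steady state, investment equals break-even investment: s·k^α = (n + g + δ)·k.
Since y* = [s/(n + g + δ)]^(α/(1−α)), we have s/(n + g + δ) = (y*)^((1−α)/α) = 1.19^1.3256 = 1.2593.
Therefore s = 1.2593 × (n + g + δ) = 1.2593 × 0.087 = 0.1096.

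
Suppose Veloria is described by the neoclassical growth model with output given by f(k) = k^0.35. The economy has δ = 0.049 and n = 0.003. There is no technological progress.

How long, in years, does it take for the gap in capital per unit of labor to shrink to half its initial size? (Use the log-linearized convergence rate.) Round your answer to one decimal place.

half-life ≈ 20.5 years

Near the steady state the convergence rate is λ = (1 − α)(n + δ).
λ = (1 − 0.35) × 0.052 = 0.65 × 0.052 = 0.0338
Half-life = ln 2 / λ = 0.6931 / 0.0338 ≈ 20.51 years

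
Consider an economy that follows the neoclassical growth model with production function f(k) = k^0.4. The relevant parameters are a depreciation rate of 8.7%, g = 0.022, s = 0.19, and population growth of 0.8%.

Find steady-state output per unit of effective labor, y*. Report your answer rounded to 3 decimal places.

y* ≈ 1.382

Steady state requires s·f(k) = (n + g + δ)·k, i.e. s·k^α = (n + g + δ)·k.
Rearranging, k^(1−α) = s / (n + g + δ).
k^0.6 = 0.19 / (0.008 + 0.022 + 0.087) = 0.19 / 0.117 = 1.6239
k* = 1.6239^(1/0.6) ≈ 2.2435
y* = (k*)^α = 2.2435^0.4 ≈ 1.3816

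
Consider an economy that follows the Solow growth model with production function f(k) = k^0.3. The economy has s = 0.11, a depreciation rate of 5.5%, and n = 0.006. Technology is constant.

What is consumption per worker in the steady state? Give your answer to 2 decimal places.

In steady state, investment equals break-even investment: s·k^α = (n + δ)·k.
Rearranging, k^(1−α) = s / (n + δ).
k^0.7 = 0.11 / (0.006 + 0.055) = 0.11 / 0.061 = 1.8033
k* = 1.8033^(1/0.7) ≈ 2.3217
y* = (k*)^α = 2.3217^0.3 ≈ 1.2875
c* = (1 − s)·y* = (1 − 0.11) × 1.2875 ≈ 1.1459

c* ≈ 1.15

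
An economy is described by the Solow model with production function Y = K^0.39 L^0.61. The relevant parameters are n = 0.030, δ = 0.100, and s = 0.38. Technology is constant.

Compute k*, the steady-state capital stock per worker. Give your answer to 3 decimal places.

Steady state requires s·f(k) = (n + δ)·k, i.e. s·k^α = (n + δ)·k.
Dividing both sides by k: k^(1−α) = s / (n + δ).
k^0.61 = 0.38 / (0.030 + 0.100) = 0.38 / 0.130 = 2.9231
k* = 2.9231^(1/0.61) ≈ 5.8033

k* ≈ 5.803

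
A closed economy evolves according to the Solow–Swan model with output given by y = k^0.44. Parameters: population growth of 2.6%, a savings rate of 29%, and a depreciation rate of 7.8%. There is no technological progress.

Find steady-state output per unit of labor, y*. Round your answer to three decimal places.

In steady state, investment equals break-even investment: s·k^α = (n + δ)·k.
Rearranging, k^(1−α) = s / (n + δ).
k^0.56 = 0.29 / (0.026 + 0.078) = 0.29 / 0.104 = 2.7885
k* = 2.7885^(1/0.56) ≈ 6.2417
y* = (k*)^α = 6.2417^0.44 ≈ 2.2384

y* ≈ 2.238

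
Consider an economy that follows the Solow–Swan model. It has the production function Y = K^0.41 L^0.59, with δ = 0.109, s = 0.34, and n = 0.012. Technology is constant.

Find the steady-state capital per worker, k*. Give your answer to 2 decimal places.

k* ≈ 5.76

In steady state, investment equals break-even investment: s·k^α = (n + δ)·k.
Rearranging, k^(1−α) = s / (n + δ).
k^0.59 = 0.34 / (0.012 + 0.109) = 0.34 / 0.121 = 2.8099
k* = 2.8099^(1/0.59) ≈ 5.7609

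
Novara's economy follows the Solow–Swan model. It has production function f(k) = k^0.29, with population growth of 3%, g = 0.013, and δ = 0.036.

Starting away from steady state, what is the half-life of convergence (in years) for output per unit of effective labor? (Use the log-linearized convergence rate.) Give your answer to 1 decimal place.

t_½ ≈ 12.4 years

Near the steady state the convergence rate is λ = (1 − α)(n + g + δ).
λ = (1 − 0.29) × 0.079 = 0.71 × 0.079 = 0.05609
Half-life = ln 2 / λ = 0.6931 / 0.05609 ≈ 12.36 years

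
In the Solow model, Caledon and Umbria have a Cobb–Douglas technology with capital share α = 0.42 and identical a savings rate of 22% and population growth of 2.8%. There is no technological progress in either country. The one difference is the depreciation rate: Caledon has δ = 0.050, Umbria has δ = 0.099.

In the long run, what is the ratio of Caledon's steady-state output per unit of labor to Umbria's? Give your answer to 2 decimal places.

ratio ≈ 1.42

Steady-state y* = [s/(n + δ)]^(α/(1−α)), so the ratio is [ (s_C/(n + δ)_C) / (s_U/(n + δ)_U) ]^0.7241.
s_C/(n + δ)_C = 0.22/0.078 = 2.8205; s_U/(n + δ)_U = 0.22/0.127 = 1.7323.
Ratio = (2.8205/1.7323)^0.7241 = 1.6282^0.7241 ≈ 1.4233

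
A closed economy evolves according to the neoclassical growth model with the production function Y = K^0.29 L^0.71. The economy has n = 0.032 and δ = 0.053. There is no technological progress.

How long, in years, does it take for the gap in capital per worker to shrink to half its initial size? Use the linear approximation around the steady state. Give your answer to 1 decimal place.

t_½ ≈ 11.5 years

Near the steady state the convergence rate is λ = (1 − α)(n + δ).
λ = (1 − 0.29) × 0.085 = 0.71 × 0.085 = 0.06035
Half-life = ln 2 / λ = 0.6931 / 0.06035 ≈ 11.48 years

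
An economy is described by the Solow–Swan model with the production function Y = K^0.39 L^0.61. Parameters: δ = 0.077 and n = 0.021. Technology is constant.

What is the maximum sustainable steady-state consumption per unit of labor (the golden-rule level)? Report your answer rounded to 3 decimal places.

At the golden rule, f'(k) = n + δ, so α·k^(α−1) = n + δ and k_gold = (α/(n + δ))^(1/(1−α)).
k_gold = (0.39/0.098)^(1/0.61) = 3.9796^1.6393 ≈ 9.6231
c_gold = f(k_gold) − (n + δ)·k_gold = 2.4182 − 0.098×9.6231 ≈ 1.4751

c_gold ≈ 1.475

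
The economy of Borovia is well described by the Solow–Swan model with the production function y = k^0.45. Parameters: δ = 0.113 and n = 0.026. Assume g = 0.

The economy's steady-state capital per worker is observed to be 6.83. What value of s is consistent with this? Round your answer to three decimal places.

s ≈ 0.400

In steady state, investment equals break-even investment: s·k^α = (n + δ)·k.
So s / (n + δ) = (k*)^(1−α) = 6.83^0.55 = 2.8769.
Therefore s = 2.8769 × (n + δ) = 2.8769 × 0.139 = 0.3999.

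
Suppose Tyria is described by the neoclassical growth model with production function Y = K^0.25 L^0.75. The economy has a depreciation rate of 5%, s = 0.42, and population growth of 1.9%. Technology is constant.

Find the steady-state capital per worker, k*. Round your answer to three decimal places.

In steady state, investment equals break-even investment: s·k^α = (n + δ)·k.
Rearranging, k^(1−α) = s / (n + δ).
k^0.75 = 0.42 / (0.019 + 0.050) = 0.42 / 0.069 = 6.0870
k* = 6.0870^(1/0.75) ≈ 11.1140

k* = 11.114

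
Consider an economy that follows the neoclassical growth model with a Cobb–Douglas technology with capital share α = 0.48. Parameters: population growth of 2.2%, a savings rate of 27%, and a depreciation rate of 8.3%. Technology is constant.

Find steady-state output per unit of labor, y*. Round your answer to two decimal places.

y* = 2.39

At the steady state, Δk = 0, so s·k^α = (n + δ)·k.
Dividing both sides by k: k^(1−α) = s / (n + δ).
k^0.52 = 0.27 / (0.022 + 0.083) = 0.27 / 0.105 = 2.5714
k* = 2.5714^(1/0.52) ≈ 6.1488
y* = (k*)^α = 6.1488^0.48 ≈ 2.3912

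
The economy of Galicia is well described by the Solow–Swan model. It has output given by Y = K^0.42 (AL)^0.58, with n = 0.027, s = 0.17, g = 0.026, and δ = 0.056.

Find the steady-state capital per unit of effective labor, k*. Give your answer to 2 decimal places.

Steady state requires s·f(k) = (n + g + δ)·k, i.e. s·k^α = (n + g + δ)·k.
Dividing both sides by k: k^(1−α) = s / (n + g + δ).
k^0.58 = 0.17 / (0.027 + 0.026 + 0.056) = 0.17 / 0.109 = 1.5596
k* = 1.5596^(1/0.58) ≈ 2.1517

k* = 2.15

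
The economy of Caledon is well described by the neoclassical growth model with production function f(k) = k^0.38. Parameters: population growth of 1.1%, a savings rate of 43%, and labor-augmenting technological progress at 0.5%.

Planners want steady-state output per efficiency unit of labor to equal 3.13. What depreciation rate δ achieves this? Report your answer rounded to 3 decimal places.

δ ≈ 0.051

At the steady state, Δk = 0, so s·k^α = (n + g + δ)·k.
Since y* = [s/(n + g + δ)]^(α/(1−α)), we have s/(n + g + δ) = (y*)^((1−α)/α) = 3.13^1.6316 = 6.4347.
Therefore n + g + δ = s / 6.4347 = 0.43 / 6.4347 = 0.0668, so δ = 0.0668 − 0.016 = 0.0508.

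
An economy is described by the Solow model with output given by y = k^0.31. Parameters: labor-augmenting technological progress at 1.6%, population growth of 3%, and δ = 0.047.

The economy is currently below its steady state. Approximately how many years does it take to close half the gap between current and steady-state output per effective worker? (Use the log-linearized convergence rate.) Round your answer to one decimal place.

Near the steady state the convergence rate is λ = (1 − α)(n + g + δ).
λ = (1 − 0.31) × 0.093 = 0.69 × 0.093 = 0.06417
Half-life = ln 2 / λ = 0.6931 / 0.06417 ≈ 10.80 years

about 10.8 years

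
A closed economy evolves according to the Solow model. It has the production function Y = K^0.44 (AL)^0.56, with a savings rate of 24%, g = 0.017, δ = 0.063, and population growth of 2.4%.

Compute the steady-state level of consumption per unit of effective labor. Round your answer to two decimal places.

c* = 1.47

In steady state, investment equals break-even investment: s·k^α = (n + g + δ)·k.
Rearranging, k^(1−α) = s / (n + g + δ).
k^0.56 = 0.24 / (0.024 + 0.017 + 0.063) = 0.24 / 0.104 = 2.3077
k* = 2.3077^(1/0.56) ≈ 4.4518
y* = (k*)^α = 4.4518^0.44 ≈ 1.9291
c* = (1 − s)·y* = (1 − 0.24) × 1.9291 ≈ 1.4661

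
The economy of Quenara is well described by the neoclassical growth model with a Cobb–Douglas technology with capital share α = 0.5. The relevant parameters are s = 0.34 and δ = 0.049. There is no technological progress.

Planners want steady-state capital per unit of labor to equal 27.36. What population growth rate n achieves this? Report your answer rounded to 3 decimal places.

n ≈ 0.016

At the steady state, Δk = 0, so s·k^α = (n + δ)·k.
So s / (n + δ) = (k*)^(1−α) = 27.36^0.5 = 5.2307.
Therefore n + δ = s / 5.2307 = 0.34 / 5.2307 = 0.0650, so n = 0.0650 − 0.049 = 0.0160.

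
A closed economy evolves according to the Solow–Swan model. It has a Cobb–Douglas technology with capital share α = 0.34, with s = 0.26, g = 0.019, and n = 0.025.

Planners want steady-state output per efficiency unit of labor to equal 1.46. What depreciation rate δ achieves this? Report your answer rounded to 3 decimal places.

At the steady state, Δk = 0, so s·k^α = (n + g + δ)·k.
Since y* = [s/(n + g + δ)]^(α/(1−α)), we have s/(n + g + δ) = (y*)^((1−α)/α) = 1.46^1.9412 = 2.0847.
Therefore n + g + δ = s / 2.0847 = 0.26 / 2.0847 = 0.1247, so δ = 0.1247 − 0.044 = 0.0807.

δ ≈ 0.081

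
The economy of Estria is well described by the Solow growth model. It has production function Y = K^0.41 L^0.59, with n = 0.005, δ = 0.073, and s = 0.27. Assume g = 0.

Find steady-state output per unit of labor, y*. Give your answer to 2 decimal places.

At the steady state, Δk = 0, so s·k^α = (n + δ)·k.
Rearranging, k^(1−α) = s / (n + δ).
k^0.59 = 0.27 / (0.005 + 0.073) = 0.27 / 0.078 = 3.4615
k* = 3.4615^(1/0.59) ≈ 8.2037
y* = (k*)^α = 8.2037^0.41 ≈ 2.3700

y* = 2.37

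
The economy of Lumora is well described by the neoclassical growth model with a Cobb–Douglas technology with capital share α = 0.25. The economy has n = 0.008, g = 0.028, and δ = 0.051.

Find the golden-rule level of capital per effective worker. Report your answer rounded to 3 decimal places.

k_gold ≈ 4.085

The golden rule sets f'(k) = n + g + δ, i.e. α·k^(α−1) = n + g + δ.
So k^(1−α) = α / (n + g + δ) = 0.25 / 0.087 = 2.8736.
k_gold = 2.8736^(1/0.75) ≈ 4.0854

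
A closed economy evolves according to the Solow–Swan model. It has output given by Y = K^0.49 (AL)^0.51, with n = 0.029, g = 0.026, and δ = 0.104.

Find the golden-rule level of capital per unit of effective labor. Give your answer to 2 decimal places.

k_gold ≈ 9.09

The golden rule sets f'(k) = n + g + δ, i.e. α·k^(α−1) = n + g + δ.
So k^(1−α) = α / (n + g + δ) = 0.49 / 0.159 = 3.0818.
k_gold = 3.0818^(1/0.51) ≈ 9.0874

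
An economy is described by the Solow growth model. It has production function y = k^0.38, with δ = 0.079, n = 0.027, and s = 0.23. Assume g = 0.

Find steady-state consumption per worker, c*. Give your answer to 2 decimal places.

c* ≈ 1.24

At the steady state, Δk = 0, so s·k^α = (n + δ)·k.
Dividing both sides by k: k^(1−α) = s / (n + δ).
k^0.62 = 0.23 / (0.027 + 0.079) = 0.23 / 0.106 = 2.1698
k* = 2.1698^(1/0.62) ≈ 3.4883
y* = (k*)^α = 3.4883^0.38 ≈ 1.6077
c* = (1 − s)·y* = (1 − 0.23) × 1.6077 ≈ 1.2379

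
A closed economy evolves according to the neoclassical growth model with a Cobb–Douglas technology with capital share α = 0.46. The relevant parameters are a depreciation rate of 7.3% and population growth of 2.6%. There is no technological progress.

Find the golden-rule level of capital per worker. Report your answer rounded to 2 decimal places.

The golden rule sets f'(k) = n + δ, i.e. α·k^(α−1) = n + δ.
So k^(1−α) = α / (n + δ) = 0.46 / 0.099 = 4.6465.
k_gold = 4.6465^(1/0.54) ≈ 17.1956

k_gold ≈ 17.20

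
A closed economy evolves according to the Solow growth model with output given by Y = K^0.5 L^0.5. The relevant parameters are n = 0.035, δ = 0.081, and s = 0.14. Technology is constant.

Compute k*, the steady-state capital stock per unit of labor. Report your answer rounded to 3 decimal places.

k* = 1.457

In steady state, investment equals break-even investment: s·k^α = (n + δ)·k.
Rearranging, k^(1−α) = s / (n + δ).
k^0.5 = 0.14 / (0.035 + 0.081) = 0.14 / 0.116 = 1.2069
k* = 1.2069^(1/0.5) ≈ 1.4566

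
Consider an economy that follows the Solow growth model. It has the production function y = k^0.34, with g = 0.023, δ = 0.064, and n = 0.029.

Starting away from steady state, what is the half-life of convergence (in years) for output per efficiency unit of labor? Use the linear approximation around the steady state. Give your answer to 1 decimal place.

about 9.1 years

Near the steady state the convergence rate is λ = (1 − α)(n + g + δ).
λ = (1 − 0.34) × 0.116 = 0.66 × 0.116 = 0.07656
Half-life = ln 2 / λ = 0.6931 / 0.07656 ≈ 9.05 years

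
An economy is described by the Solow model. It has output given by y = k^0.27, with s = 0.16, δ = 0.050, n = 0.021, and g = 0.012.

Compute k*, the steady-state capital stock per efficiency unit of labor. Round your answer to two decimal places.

k* = 2.46

In steady state, investment equals break-even investment: s·k^α = (n + g + δ)·k.
Rearranging, k^(1−α) = s / (n + g + δ).
k^0.73 = 0.16 / (0.021 + 0.012 + 0.050) = 0.16 / 0.083 = 1.9277
k* = 1.9277^(1/0.73) ≈ 2.4573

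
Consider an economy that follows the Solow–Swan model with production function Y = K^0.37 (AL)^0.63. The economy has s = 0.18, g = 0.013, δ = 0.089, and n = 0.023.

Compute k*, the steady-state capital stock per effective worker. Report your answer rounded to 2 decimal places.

k* ≈ 1.78

In steady state, investment equals break-even investment: s·k^α = (n + g + δ)·k.
Rearranging, k^(1−α) = s / (n + g + δ).
k^0.63 = 0.18 / (0.023 + 0.013 + 0.089) = 0.18 / 0.125 = 1.4400
k* = 1.4400^(1/0.63) ≈ 1.7839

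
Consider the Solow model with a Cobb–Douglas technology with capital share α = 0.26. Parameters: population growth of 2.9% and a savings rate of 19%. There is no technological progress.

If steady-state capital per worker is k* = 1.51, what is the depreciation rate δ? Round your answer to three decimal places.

δ ≈ 0.111

Steady state requires s·f(k) = (n + δ)·k, i.e. s·k^α = (n + δ)·k.
So s / (n + δ) = (k*)^(1−α) = 1.51^0.74 = 1.3566.
Therefore n + δ = s / 1.3566 = 0.19 / 1.3566 = 0.1401, so δ = 0.1401 − 0.029 = 0.1111.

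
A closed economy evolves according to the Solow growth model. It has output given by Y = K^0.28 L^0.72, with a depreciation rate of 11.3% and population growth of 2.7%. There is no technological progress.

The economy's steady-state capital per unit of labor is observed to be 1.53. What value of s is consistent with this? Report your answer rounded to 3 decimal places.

s ≈ 0.190

In steady state, investment equals break-even investment: s·k^α = (n + δ)·k.
So s / (n + δ) = (k*)^(1−α) = 1.53^0.72 = 1.3582.
Therefore s = 1.3582 × (n + δ) = 1.3582 × 0.140 = 0.1901.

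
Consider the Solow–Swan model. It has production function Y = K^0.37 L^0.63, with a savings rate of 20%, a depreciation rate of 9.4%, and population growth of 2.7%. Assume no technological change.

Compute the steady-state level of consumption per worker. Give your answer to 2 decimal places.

At the steady state, Δk = 0, so s·k^α = (n + δ)·k.
Rearranging, k^(1−α) = s / (n + δ).
k^0.63 = 0.20 / (0.027 + 0.094) = 0.20 / 0.121 = 1.6529
k* = 1.6529^(1/0.63) ≈ 2.2204
y* = (k*)^α = 2.2204^0.37 ≈ 1.3433
c* = (1 − s)·y* = (1 − 0.20) × 1.3433 ≈ 1.0746

c* ≈ 1.07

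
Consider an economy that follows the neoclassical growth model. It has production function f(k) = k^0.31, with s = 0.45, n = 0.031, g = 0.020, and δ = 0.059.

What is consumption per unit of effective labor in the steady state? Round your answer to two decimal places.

In steady state, investment equals break-even investment: s·k^α = (n + g + δ)·k.
Rearranging, k^(1−α) = s / (n + g + δ).
k^0.69 = 0.45 / (0.031 + 0.020 + 0.059) = 0.45 / 0.110 = 4.0909
k* = 4.0909^(1/0.69) ≈ 7.7036
y* = (k*)^α = 7.7036^0.31 ≈ 1.8831
c* = (1 − s)·y* = (1 − 0.45) × 1.8831 ≈ 1.0357

c* = 1.04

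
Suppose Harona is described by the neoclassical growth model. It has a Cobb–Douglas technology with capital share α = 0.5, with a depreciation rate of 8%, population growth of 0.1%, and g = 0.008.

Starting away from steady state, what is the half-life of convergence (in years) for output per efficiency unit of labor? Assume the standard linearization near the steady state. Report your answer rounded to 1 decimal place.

Near the steady state the convergence rate is λ = (1 − α)(n + g + δ).
λ = (1 − 0.5) × 0.089 = 0.5 × 0.089 = 0.0445
Half-life = ln 2 / λ = 0.6931 / 0.0445 ≈ 15.58 years

half-life ≈ 15.6 years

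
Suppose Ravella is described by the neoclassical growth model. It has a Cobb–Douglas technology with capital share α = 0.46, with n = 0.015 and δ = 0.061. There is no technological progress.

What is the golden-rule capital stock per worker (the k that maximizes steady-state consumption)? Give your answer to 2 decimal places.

k_gold ≈ 28.06

The golden rule sets f'(k) = n + δ, i.e. α·k^(α−1) = n + δ.
So k^(1−α) = α / (n + δ) = 0.46 / 0.076 = 6.0526.
k_gold = 6.0526^(1/0.54) ≈ 28.0570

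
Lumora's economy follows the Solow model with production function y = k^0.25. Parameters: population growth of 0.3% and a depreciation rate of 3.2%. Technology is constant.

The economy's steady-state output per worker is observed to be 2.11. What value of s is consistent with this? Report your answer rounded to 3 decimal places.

s ≈ 0.329

In steady state, investment equals break-even investment: s·k^α = (n + δ)·k.
Since y* = [s/(n + δ)]^(α/(1−α)), we have s/(n + δ) = (y*)^((1−α)/α) = 2.11^3 = 9.3939.
Therefore s = 9.3939 × (n + δ) = 9.3939 × 0.035 = 0.3288.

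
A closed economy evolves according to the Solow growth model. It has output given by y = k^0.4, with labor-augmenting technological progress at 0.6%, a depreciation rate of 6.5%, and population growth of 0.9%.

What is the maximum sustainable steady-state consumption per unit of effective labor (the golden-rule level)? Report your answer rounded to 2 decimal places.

c_gold ≈ 1.75

At the golden rule, f'(k) = n + g + δ, so α·k^(α−1) = n + g + δ and k_gold = (α/(n + g + δ))^(1/(1−α)).
k_gold = (0.4/0.080)^(1/0.6) = 5.0000^1.6667 ≈ 14.6209
c_gold = f(k_gold) − (n + g + δ)·k_gold = 2.9241 − 0.080×14.6209 ≈ 1.7544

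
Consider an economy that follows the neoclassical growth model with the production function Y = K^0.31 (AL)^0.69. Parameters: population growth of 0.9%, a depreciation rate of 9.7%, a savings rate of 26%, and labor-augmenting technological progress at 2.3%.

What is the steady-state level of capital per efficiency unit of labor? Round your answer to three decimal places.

k* = 2.761

At the steady state, Δk = 0, so s·k^α = (n + g + δ)·k.
Dividing both sides by k: k^(1−α) = s / (n + g + δ).
k^0.69 = 0.26 / (0.009 + 0.023 + 0.097) = 0.26 / 0.129 = 2.0155
k* = 2.0155^(1/0.69) ≈ 2.7614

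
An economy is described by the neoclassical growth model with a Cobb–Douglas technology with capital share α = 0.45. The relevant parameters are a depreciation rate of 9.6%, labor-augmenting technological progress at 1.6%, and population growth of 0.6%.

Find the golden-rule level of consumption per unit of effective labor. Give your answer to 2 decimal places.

At the golden rule, f'(k) = n + g + δ, so α·k^(α−1) = n + g + δ and k_gold = (α/(n + g + δ))^(1/(1−α)).
k_gold = (0.45/0.118)^(1/0.55) = 3.8136^1.8182 ≈ 11.4021
c_gold = f(k_gold) − (n + g + δ)·k_gold = 2.9898 − 0.118×11.4021 ≈ 1.6444

c_gold ≈ 1.64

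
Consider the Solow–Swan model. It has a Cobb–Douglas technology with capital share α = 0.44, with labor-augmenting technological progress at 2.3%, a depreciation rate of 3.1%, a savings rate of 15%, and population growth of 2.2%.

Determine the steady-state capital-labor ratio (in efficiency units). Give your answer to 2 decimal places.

In steady state, investment equals break-even investment: s·k^α = (n + g + δ)·k.
Dividing both sides by k: k^(1−α) = s / (n + g + δ).
k^0.56 = 0.15 / (0.022 + 0.023 + 0.031) = 0.15 / 0.076 = 1.9737
k* = 1.9737^(1/0.56) ≈ 3.3673

k* = 3.37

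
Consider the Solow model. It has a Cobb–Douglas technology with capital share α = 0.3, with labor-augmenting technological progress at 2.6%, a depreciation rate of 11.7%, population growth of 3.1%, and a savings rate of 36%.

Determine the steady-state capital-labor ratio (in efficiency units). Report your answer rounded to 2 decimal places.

k* ≈ 2.83

In steady state, investment equals break-even investment: s·k^α = (n + g + δ)·k.
Rearranging, k^(1−α) = s / (n + g + δ).
k^0.7 = 0.36 / (0.031 + 0.026 + 0.117) = 0.36 / 0.174 = 2.0690
k* = 2.0690^(1/0.7) ≈ 2.8254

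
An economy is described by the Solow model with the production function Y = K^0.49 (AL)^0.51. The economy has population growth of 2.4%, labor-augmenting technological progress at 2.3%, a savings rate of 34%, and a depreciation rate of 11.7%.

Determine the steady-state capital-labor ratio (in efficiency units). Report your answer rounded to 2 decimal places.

Steady state requires s·f(k) = (n + g + δ)·k, i.e. s·k^α = (n + g + δ)·k.
Rearranging, k^(1−α) = s / (n + g + δ).
k^0.51 = 0.34 / (0.024 + 0.023 + 0.117) = 0.34 / 0.164 = 2.0732
k* = 2.0732^(1/0.51) ≈ 4.1770

k* ≈ 4.18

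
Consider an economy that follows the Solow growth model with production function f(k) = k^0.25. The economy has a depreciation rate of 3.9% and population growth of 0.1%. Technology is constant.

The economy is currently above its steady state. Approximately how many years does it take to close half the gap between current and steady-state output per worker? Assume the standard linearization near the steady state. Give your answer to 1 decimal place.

half-life ≈ 23.1 years

Near the steady state the convergence rate is λ = (1 − α)(n + δ).
λ = (1 − 0.25) × 0.040 = 0.75 × 0.040 = 0.0300
Half-life = ln 2 / λ = 0.6931 / 0.0300 ≈ 23.10 years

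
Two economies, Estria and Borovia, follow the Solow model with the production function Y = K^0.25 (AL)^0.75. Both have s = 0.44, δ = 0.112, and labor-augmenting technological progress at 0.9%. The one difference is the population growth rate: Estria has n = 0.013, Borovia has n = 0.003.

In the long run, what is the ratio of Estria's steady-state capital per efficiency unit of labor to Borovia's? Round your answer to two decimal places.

Steady-state k* = [s/(n + g + δ)]^(1/(1−α)), so the ratio is [ (s_E/(n + g + δ)_E) / (s_B/(n + g + δ)_B) ]^1.3333.
s_E/(n + g + δ)_E = 0.44/0.134 = 3.2836; s_B/(n + g + δ)_B = 0.44/0.124 = 3.5484.
Ratio = (3.2836/3.5484)^1.3333 = 0.9254^1.3333 ≈ 0.9018

ratio ≈ 0.90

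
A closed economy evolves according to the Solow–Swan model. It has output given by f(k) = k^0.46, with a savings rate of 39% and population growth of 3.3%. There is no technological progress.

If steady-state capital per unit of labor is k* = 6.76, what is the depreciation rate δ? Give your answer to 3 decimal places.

δ ≈ 0.106

Steady state requires s·f(k) = (n + δ)·k, i.e. s·k^α = (n + δ)·k.
So s / (n + δ) = (k*)^(1−α) = 6.76^0.54 = 2.8065.
Therefore n + δ = s / 2.8065 = 0.39 / 2.8065 = 0.1390, so δ = 0.1390 − 0.033 = 0.1060.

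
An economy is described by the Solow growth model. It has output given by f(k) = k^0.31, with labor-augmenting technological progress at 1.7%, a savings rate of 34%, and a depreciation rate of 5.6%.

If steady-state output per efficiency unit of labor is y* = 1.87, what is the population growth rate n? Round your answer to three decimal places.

In steady state, investment equals break-even investment: s·k^α = (n + g + δ)·k.
Since y* = [s/(n + g + δ)]^(α/(1−α)), we have s/(n + g + δ) = (y*)^((1−α)/α) = 1.87^2.2258 = 4.0278.
Therefore n + g + δ = s / 4.0278 = 0.34 / 4.0278 = 0.0844, so n = 0.0844 − 0.073 = 0.0114.

n ≈ 0.011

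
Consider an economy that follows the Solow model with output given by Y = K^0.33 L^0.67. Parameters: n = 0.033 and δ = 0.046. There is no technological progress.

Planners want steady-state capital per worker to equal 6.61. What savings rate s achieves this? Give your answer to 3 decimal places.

s ≈ 0.280

In steady state, investment equals break-even investment: s·k^α = (n + δ)·k.
So s / (n + δ) = (k*)^(1−α) = 6.61^0.67 = 3.5443.
Therefore s = 3.5443 × (n + δ) = 3.5443 × 0.079 = 0.2800.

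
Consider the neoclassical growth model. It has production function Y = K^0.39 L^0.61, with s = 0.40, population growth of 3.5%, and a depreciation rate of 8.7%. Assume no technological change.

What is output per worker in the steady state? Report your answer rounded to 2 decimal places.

y* ≈ 2.14

Steady state requires s·f(k) = (n + δ)·k, i.e. s·k^α = (n + δ)·k.
Rearranging, k^(1−α) = s / (n + δ).
k^0.61 = 0.40 / (0.035 + 0.087) = 0.40 / 0.122 = 3.2787
k* = 3.2787^(1/0.61) ≈ 7.0051
y* = (k*)^α = 7.0051^0.39 ≈ 2.1365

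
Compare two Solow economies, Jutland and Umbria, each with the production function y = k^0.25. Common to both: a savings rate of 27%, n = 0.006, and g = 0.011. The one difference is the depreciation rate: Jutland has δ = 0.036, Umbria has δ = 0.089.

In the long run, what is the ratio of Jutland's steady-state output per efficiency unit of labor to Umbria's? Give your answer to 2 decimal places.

ratio ≈ 1.26

Steady-state y* = [s/(n + g + δ)]^(α/(1−α)), so the ratio is [ (s_J/(n + g + δ)_J) / (s_U/(n + g + δ)_U) ]^0.3333.
s_J/(n + g + δ)_J = 0.27/0.053 = 5.0943; s_U/(n + g + δ)_U = 0.27/0.106 = 2.5472.
Ratio = (5.0943/2.5472)^0.3333 = 2.0000^0.3333 ≈ 1.2599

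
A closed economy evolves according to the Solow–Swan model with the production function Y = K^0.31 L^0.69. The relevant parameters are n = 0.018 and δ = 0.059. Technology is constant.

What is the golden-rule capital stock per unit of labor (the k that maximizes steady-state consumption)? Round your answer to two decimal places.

The golden rule sets f'(k) = n + δ, i.e. α·k^(α−1) = n + δ.
So k^(1−α) = α / (n + δ) = 0.31 / 0.077 = 4.0260.
k_gold = 4.0260^(1/0.69) ≈ 7.5271

k_gold ≈ 7.53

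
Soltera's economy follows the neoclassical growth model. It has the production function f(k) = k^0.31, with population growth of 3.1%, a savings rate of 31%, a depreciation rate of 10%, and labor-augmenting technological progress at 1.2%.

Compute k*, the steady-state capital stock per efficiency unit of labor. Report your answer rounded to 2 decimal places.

In steady state, investment equals break-even investment: s·k^α = (n + g + δ)·k.
Rearranging, k^(1−α) = s / (n + g + δ).
k^0.69 = 0.31 / (0.031 + 0.012 + 0.100) = 0.31 / 0.143 = 2.1678
k* = 2.1678^(1/0.69) ≈ 3.0689

k* ≈ 3.07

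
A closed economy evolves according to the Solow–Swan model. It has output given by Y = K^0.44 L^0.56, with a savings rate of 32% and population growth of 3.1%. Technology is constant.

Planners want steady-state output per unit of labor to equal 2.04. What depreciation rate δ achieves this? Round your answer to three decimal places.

δ ≈ 0.098

Steady state requires s·f(k) = (n + δ)·k, i.e. s·k^α = (n + δ)·k.
Since y* = [s/(n + δ)]^(α/(1−α)), we have s/(n + δ) = (y*)^((1−α)/α) = 2.04^1.2727 = 2.4778.
Therefore n + δ = s / 2.4778 = 0.32 / 2.4778 = 0.1291, so δ = 0.1291 − 0.031 = 0.0981.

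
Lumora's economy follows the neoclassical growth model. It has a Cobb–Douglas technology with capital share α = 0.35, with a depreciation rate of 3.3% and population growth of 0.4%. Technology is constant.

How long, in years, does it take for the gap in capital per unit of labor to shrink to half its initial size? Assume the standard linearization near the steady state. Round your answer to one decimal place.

t_½ ≈ 28.8 years

Near the steady state the convergence rate is λ = (1 − α)(n + δ).
λ = (1 − 0.35) × 0.037 = 0.65 × 0.037 = 0.02405
Half-life = ln 2 / λ = 0.6931 / 0.02405 ≈ 28.82 years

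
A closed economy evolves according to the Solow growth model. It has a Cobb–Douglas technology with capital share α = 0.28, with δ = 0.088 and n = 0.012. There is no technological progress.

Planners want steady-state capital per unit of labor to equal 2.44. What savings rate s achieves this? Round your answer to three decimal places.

s ≈ 0.190

At the steady state, Δk = 0, so s·k^α = (n + δ)·k.
So s / (n + δ) = (k*)^(1−α) = 2.44^0.72 = 1.9007.
Therefore s = 1.9007 × (n + δ) = 1.9007 × 0.100 = 0.1901.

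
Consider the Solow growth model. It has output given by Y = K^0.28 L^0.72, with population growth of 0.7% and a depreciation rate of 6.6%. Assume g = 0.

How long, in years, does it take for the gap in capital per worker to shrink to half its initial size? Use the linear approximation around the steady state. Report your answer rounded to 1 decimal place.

Near the steady state the convergence rate is λ = (1 − α)(n + δ).
λ = (1 − 0.28) × 0.073 = 0.72 × 0.073 = 0.05256
Half-life = ln 2 / λ = 0.6931 / 0.05256 ≈ 13.19 years

about 13.2 years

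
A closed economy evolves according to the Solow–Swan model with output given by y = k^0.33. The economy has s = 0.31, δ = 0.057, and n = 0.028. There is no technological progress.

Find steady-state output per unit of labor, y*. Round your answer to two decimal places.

Steady state requires s·f(k) = (n + δ)·k, i.e. s·k^α = (n + δ)·k.
Rearranging, k^(1−α) = s / (n + δ).
k^0.67 = 0.31 / (0.028 + 0.057) = 0.31 / 0.085 = 3.6471
k* = 3.6471^(1/0.67) ≈ 6.8981
y* = (k*)^α = 6.8981^0.33 ≈ 1.8914

y* ≈ 1.89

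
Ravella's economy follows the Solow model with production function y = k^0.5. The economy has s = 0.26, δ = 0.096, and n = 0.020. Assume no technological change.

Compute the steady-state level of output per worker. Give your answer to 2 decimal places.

y* = 2.24

Steady state requires s·f(k) = (n + δ)·k, i.e. s·k^α = (n + δ)·k.
Dividing both sides by k: k^(1−α) = s / (n + δ).
k^0.5 = 0.26 / (0.020 + 0.096) = 0.26 / 0.116 = 2.2414
k* = 2.2414^(1/0.5) ≈ 5.0239
y* = (k*)^α = 5.0239^0.5 ≈ 2.2414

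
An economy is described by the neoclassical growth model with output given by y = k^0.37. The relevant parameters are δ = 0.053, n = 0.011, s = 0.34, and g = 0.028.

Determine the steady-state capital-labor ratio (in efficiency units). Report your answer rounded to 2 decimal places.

k* ≈ 7.96

Steady state requires s·f(k) = (n + g + δ)·k, i.e. s·k^α = (n + g + δ)·k.
Dividing both sides by k: k^(1−α) = s / (n + g + δ).
k^0.63 = 0.34 / (0.011 + 0.028 + 0.053) = 0.34 / 0.092 = 3.6957
k* = 3.6957^(1/0.63) ≈ 7.9635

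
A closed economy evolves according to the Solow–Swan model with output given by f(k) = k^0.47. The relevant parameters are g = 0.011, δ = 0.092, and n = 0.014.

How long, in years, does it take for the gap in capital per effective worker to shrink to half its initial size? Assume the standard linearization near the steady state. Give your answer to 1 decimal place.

Near the steady state the convergence rate is λ = (1 − α)(n + g + δ).
λ = (1 − 0.47) × 0.117 = 0.53 × 0.117 = 0.06201
Half-life = ln 2 / λ = 0.6931 / 0.06201 ≈ 11.18 years

half-life ≈ 11.2 years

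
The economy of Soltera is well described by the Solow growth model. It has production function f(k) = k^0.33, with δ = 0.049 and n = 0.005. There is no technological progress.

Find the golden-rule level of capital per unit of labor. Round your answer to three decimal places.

k_gold ≈ 14.904

The golden rule sets f'(k) = n + δ, i.e. α·k^(α−1) = n + δ.
So k^(1−α) = α / (n + δ) = 0.33 / 0.054 = 6.1111.
k_gold = 6.1111^(1/0.67) ≈ 14.9043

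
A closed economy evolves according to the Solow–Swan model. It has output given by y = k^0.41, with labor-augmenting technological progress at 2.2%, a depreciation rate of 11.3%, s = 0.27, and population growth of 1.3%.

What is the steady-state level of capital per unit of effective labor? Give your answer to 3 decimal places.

k* ≈ 2.770

In steady state, investment equals break-even investment: s·k^α = (n + g + δ)·k.
Dividing both sides by k: k^(1−α) = s / (n + g + δ).
k^0.59 = 0.27 / (0.013 + 0.022 + 0.113) = 0.27 / 0.148 = 1.8243
k* = 1.8243^(1/0.59) ≈ 2.7704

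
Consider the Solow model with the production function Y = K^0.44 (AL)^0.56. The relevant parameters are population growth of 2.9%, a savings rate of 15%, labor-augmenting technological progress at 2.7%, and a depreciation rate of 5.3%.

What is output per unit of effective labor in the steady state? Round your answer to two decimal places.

In steady state, investment equals break-even investment: s·k^α = (n + g + δ)·k.
Rearranging, k^(1−α) = s / (n + g + δ).
k^0.56 = 0.15 / (0.029 + 0.027 + 0.053) = 0.15 / 0.109 = 1.3761
k* = 1.3761^(1/0.56) ≈ 1.7684
y* = (k*)^α = 1.7684^0.44 ≈ 1.2851

y* ≈ 1.29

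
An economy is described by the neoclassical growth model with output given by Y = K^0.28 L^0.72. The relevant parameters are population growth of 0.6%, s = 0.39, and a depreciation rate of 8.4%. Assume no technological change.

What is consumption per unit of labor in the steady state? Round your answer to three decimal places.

In steady state, investment equals break-even investment: s·k^α = (n + δ)·k.
Dividing both sides by k: k^(1−α) = s / (n + δ).
k^0.72 = 0.39 / (0.006 + 0.084) = 0.39 / 0.090 = 4.3333
k* = 4.3333^(1/0.72) ≈ 7.6643
y* = (k*)^α = 7.6643^0.28 ≈ 1.7687
c* = (1 − s)·y* = (1 − 0.39) × 1.7687 ≈ 1.0789

c* ≈ 1.079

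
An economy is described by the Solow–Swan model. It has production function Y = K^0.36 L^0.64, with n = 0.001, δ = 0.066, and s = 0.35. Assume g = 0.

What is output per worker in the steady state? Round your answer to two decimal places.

y* ≈ 2.53

In steady state, investment equals break-even investment: s·k^α = (n + δ)·k.
Rearranging, k^(1−α) = s / (n + δ).
k^0.64 = 0.35 / (0.001 + 0.066) = 0.35 / 0.067 = 5.2239
k* = 5.2239^(1/0.64) ≈ 13.2394
y* = (k*)^α = 13.2394^0.36 ≈ 2.5344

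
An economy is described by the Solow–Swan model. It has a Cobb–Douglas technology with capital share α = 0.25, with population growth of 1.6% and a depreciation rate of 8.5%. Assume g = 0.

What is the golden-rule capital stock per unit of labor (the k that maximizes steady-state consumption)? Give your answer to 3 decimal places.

The golden rule sets f'(k) = n + δ, i.e. α·k^(α−1) = n + δ.
So k^(1−α) = α / (n + δ) = 0.25 / 0.101 = 2.4752.
k_gold = 2.4752^(1/0.75) ≈ 3.3482

k_gold ≈ 3.348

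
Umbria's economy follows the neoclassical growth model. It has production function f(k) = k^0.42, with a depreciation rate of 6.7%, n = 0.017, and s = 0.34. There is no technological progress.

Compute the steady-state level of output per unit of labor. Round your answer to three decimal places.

At the steady state, Δk = 0, so s·k^α = (n + δ)·k.
Rearranging, k^(1−α) = s / (n + δ).
k^0.58 = 0.34 / (0.017 + 0.067) = 0.34 / 0.084 = 4.0476
k* = 4.0476^(1/0.58) ≈ 11.1402
y* = (k*)^α = 11.1402^0.42 ≈ 2.7523

y* ≈ 2.752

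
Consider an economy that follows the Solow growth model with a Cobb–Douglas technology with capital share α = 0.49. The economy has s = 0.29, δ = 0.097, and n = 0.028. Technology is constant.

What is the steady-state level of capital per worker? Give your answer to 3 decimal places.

k* ≈ 5.208

At the steady state, Δk = 0, so s·k^α = (n + δ)·k.
Dividing both sides by k: k^(1−α) = s / (n + δ).
k^0.51 = 0.29 / (0.028 + 0.097) = 0.29 / 0.125 = 2.3200
k* = 2.3200^(1/0.51) ≈ 5.2077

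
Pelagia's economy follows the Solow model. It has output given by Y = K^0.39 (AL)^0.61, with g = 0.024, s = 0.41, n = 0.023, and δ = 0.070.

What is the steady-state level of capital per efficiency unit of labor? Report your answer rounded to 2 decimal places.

At the steady state, Δk = 0, so s·k^α = (n + g + δ)·k.
Rearranging, k^(1−α) = s / (n + g + δ).
k^0.61 = 0.41 / (0.023 + 0.024 + 0.070) = 0.41 / 0.117 = 3.5043
k* = 3.5043^(1/0.61) ≈ 7.8125

k* = 7.81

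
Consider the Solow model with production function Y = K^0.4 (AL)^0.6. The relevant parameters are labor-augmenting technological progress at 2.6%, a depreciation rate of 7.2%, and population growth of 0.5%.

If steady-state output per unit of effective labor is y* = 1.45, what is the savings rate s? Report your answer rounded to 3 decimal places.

Steady state requires s·f(k) = (n + g + δ)·k, i.e. s·k^α = (n + g + δ)·k.
Since y* = [s/(n + g + δ)]^(α/(1−α)), we have s/(n + g + δ) = (y*)^((1−α)/α) = 1.45^1.5 = 1.7460.
Therefore s = 1.7460 × (n + g + δ) = 1.7460 × 0.103 = 0.1798.

s ≈ 0.180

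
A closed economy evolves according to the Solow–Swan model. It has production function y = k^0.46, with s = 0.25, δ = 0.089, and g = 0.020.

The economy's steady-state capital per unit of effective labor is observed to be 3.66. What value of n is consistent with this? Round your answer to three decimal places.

At the steady state, Δk = 0, so s·k^α = (n + g + δ)·k.
So s / (n + g + δ) = (k*)^(1−α) = 3.66^0.54 = 2.0150.
Therefore n + g + δ = s / 2.0150 = 0.25 / 2.0150 = 0.1241, so n = 0.1241 − 0.109 = 0.0151.

n ≈ 0.015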